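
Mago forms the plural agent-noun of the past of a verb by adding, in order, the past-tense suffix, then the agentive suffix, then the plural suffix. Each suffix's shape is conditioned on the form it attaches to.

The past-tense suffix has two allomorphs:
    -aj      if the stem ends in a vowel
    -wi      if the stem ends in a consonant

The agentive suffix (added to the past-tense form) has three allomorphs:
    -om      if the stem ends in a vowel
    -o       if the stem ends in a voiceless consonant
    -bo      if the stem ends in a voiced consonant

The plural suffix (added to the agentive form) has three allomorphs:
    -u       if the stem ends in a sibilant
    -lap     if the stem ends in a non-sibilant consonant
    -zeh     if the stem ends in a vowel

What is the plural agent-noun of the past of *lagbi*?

*lagbi* — final sound /i/ (a vowel) → -aj → *lagbiaj*.
The final sound of the past-tense form *lagbiaj* is /j/, which is a voiced consonant, so the agentive suffix is -bo, giving *lagbiajbo*.
Since the final sound of the agentive form *lagbiajbo* is /o/ (a vowel), it takes -zeh, giving *lagbiajbozeh*.

lagbiajbozeh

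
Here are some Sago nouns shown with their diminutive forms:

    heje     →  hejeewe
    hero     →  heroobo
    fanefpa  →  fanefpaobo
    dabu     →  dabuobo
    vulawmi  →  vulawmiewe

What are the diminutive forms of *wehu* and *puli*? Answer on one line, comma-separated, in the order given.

wehuobo, puliewe

The pattern is front/back vowel harmony: -ewe when the last vowel of the stem is a front vowel (*heje*, *vulawmi*); -obo when the last vowel of the stem is a back vowel (*hero*, *fanefpa*, *dabu*).
*wehu*: last vowel = /u/, a back vowel → -obo → *wehuobo*.
*puli*: last vowel = /i/, a front vowel → -ewe → *puliewe*.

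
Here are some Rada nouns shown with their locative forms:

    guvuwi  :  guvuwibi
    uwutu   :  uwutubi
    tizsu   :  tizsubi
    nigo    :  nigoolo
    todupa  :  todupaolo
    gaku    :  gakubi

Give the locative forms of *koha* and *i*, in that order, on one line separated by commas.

kohaolo, ibi

The alternation tracks the last vowel of the stem — -bi when the last vowel of the stem is a high vowel (*guvuwi*, *uwutu*, *tizsu*, *gaku*); -olo when the last vowel of the stem is a non-high vowel (*nigo*, *todupa*).
The last vowel of *koha* is /a/, which is a non-high vowel, so the suffix is -olo, giving *kohaolo*.
Since the last vowel of *i* is /i/ (a high vowel), it takes -bi, giving *ibi*.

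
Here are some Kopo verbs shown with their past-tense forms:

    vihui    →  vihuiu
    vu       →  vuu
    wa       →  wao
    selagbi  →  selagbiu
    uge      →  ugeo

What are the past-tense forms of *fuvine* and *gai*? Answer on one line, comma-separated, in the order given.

fuvineo, gaiu

Looking at the last vowel of each stem: -u when the last vowel of the stem is a high vowel (*vihui*, *vu*, *selagbi*); -o when the last vowel of the stem is a non-high vowel (*wa*, *uge*).
*fuvine*: last vowel = /e/, a non-high vowel → -o → *fuvineo*.
The last vowel of *gai* is /i/, which is a high vowel, so the suffix is -u, giving *gaiu*.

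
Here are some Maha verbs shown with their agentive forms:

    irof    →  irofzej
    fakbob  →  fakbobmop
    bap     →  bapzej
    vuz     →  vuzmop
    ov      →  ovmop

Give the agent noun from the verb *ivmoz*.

ivmozmop

Looking at the final consonant of each stem: -zej when the stem ends in a voiceless consonant (*irof*, *bap*); -mop when the stem ends in a voiced consonant (*fakbob*, *vuz*, *ov*).
The final consonant of *ivmoz* is /z/, which is voiced, so the suffix is -mop, giving *ivmozmop*.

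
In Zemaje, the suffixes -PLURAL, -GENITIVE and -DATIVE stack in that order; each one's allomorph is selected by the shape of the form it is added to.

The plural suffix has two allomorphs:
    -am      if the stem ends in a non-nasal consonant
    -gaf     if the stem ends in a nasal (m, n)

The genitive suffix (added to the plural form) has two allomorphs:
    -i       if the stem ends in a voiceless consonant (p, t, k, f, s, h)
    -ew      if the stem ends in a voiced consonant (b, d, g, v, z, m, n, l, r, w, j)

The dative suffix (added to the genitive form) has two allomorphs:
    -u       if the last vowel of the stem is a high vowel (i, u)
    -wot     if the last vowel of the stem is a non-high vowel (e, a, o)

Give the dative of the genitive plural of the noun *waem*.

The final consonant of *waem* is /m/, which is a nasal, so the plural suffix is -gaf, giving *waemgaf*.
Since the final consonant of the plural form *waemgaf* is /f/ (voiceless), it takes -i, giving *waemgafi*.
The genitive form *waemgafi* — last vowel /i/ (a high vowel) → -u → *waemgafiu*.

waemgafiu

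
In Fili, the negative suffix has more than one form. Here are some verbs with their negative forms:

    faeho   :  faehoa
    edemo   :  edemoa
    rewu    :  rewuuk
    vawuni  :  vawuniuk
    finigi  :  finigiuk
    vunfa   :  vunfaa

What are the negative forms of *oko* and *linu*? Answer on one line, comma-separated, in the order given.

The pattern is height harmony: -uk when the last vowel of the stem is a high vowel (*rewu*, *vawuni*, *finigi*); -a when the last vowel of the stem is a non-high vowel (*faeho*, *edemo*, *vunfa*).
Since the last vowel of *oko* is /o/ (a non-high vowel), it takes -a, giving *okoa*.
Since the last vowel of *linu* is /u/ (a high vowel), it takes -uk, giving *linuuk*.

okoa, linuuk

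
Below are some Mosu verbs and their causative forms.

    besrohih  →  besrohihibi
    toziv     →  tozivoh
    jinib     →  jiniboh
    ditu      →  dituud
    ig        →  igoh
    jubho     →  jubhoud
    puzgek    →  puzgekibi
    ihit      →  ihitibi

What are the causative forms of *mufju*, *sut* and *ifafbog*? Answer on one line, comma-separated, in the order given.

The alternation tracks the final sound of the stem — -ibi when the stem ends in a voiceless consonant (*besrohih*, *puzgek*, *ihit*); -oh when the stem ends in a voiced consonant (*toziv*, *jinib*, *ig*); -ud when the stem ends in a vowel (*ditu*, *jubho*).
*mufju* — final sound /u/ (a vowel) → -ud → *mufjuud*.
Since the final sound of *sut* is /t/ (a voiceless consonant), it takes -ibi, giving *sutibi*.
*ifafbog*: final sound = /g/, a voiced consonant → -oh → *ifafbogoh*.

mufjuud, sutibi, ifafbogoh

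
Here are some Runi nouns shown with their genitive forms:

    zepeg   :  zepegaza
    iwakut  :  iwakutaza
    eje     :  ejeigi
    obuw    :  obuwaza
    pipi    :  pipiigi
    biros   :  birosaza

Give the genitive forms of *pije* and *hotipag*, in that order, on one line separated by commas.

The pattern is consonant vs. vowel: -aza when the stem ends in a consonant (*zepeg*, *iwakut*, *obuw*, *biros*); -igi when the stem ends in a vowel (*eje*, *pipi*).
Since the final sound of *pije* is /e/ (a vowel), it takes -igi, giving *pijeigi*.
*hotipag*: final sound = /g/, a consonant → -aza → *hotipagaza*.

pijeigi, hotipagaza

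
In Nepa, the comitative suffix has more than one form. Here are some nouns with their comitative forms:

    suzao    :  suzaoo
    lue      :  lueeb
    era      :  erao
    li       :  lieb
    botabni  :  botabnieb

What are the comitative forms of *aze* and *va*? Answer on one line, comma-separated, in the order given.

azeeb, vao

The suffix is conditioned by the last vowel: -eb when the last vowel of the stem is a front vowel (*lue*, *li*, *botabni*); -o when the last vowel of the stem is a back vowel (*suzao*, *era*).
The last vowel of *aze* is /e/, which is a front vowel, so the suffix is -eb, giving *azeeb*.
*va* — last vowel /a/ (a back vowel) → -o → *vao*.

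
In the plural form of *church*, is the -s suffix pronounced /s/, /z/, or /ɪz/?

The stem *church* ends in a sibilant (/s, z, ʃ, ʒ, tʃ, dʒ/).
The plural suffix surfaces as /ɪz/ after sibilants, /s/ after other voiceless consonants, and /z/ after other voiced sounds.
So the plural -s on *church* is pronounced /ɪz/.

/ɪz/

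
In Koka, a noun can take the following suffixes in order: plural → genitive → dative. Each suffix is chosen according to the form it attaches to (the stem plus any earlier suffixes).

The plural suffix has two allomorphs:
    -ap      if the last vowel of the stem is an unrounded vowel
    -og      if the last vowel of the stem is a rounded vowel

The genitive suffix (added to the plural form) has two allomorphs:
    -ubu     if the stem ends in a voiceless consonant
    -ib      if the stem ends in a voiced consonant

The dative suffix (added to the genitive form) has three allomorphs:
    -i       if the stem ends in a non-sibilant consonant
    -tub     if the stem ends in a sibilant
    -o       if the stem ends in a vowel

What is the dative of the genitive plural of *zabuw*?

zabuwogibi

*zabuw*: last vowel = /u/, a rounded vowel → -og → *zabuwog*.
The final consonant of the plural form *zabuwog* is /g/, which is voiced, so the genitive suffix is -ib, giving *zabuwogib*.
Since the final sound of the genitive form *zabuwogib* is /b/ (a non-sibilant consonant), it takes -i, giving *zabuwogibi*.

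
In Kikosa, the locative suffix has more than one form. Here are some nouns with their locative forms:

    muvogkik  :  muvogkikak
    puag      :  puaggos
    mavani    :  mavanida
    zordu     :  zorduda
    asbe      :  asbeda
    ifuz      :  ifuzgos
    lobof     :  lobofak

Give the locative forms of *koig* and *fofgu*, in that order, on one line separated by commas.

koiggos, fofguda

The pattern is voicing of the final sound: -ak when the stem ends in a voiceless consonant (*muvogkik*, *lobof*); -gos when the stem ends in a voiced consonant (*puag*, *ifuz*); -da when the stem ends in a vowel (*mavani*, *zordu*, *asbe*).
The final sound of *koig* is /g/, which is a voiced consonant, so the suffix is -gos, giving *koiggos*.
Since the final sound of *fofgu* is /u/ (a vowel), it takes -da, giving *fofguda*.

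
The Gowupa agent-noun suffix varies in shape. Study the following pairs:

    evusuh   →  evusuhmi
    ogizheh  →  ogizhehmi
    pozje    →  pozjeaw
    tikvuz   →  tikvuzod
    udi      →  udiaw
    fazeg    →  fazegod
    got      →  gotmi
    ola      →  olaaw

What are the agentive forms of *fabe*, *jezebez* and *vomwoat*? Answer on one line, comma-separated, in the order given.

Looking at the final sound of each stem: -mi when the stem ends in a voiceless consonant (*evusuh*, *ogizheh*, *got*); -od when the stem ends in a voiced consonant (*tikvuz*, *fazeg*); -aw when the stem ends in a vowel (*pozje*, *udi*, *ola*).
The final sound of *fabe* is /e/, which is a vowel, so the suffix is -aw, giving *fabeaw*.
*jezebez*: final sound = /z/, a voiced consonant → -od → *jezebezod*.
Since the final sound of *vomwoat* is /t/ (a voiceless consonant), it takes -mi, giving *vomwoatmi*.

fabeaw, jezebezod, vomwoatmi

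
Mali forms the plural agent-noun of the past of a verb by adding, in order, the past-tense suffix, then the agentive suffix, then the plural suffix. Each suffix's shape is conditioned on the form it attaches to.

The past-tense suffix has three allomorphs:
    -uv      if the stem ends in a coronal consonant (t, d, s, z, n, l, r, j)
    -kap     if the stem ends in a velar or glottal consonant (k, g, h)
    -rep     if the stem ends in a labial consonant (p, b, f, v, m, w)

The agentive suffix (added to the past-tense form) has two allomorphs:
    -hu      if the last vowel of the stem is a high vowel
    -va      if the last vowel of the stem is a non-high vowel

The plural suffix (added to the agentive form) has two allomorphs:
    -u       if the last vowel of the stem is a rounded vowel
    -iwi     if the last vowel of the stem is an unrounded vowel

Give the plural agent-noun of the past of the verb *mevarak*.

mevarakkapvaiwi

*mevarak* — final consonant /k/ (velar/glottal) → -kap → *mevarakkap*.
The last vowel of the past-tense form *mevarakkap* is /a/, which is a non-high vowel, so the agentive suffix is -va, giving *mevarakkapva*.
The last vowel of the agentive form *mevarakkapva* is /a/, which is an unrounded vowel, so the plural suffix is -iwi, giving *mevarakkapvaiwi*.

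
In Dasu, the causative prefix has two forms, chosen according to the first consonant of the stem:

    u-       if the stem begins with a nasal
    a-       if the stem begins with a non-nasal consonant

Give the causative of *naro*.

unaro

*naro* — first consonant /n/ (a nasal) → u- → *unaro*.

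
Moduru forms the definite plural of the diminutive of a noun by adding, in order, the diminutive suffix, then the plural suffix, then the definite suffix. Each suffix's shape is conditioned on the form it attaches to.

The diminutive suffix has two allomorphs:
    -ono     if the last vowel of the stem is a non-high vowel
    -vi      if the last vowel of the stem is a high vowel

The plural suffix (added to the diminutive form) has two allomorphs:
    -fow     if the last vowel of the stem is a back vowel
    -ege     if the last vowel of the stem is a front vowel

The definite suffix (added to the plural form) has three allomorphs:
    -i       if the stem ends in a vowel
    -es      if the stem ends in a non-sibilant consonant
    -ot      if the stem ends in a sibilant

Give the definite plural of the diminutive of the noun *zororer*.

The last vowel of *zororer* is /e/, which is a non-high vowel, so the diminutive suffix is -ono, giving *zororerono*.
Since the last vowel of the diminutive form *zororerono* is /o/ (a back vowel), it takes -fow, giving *zororeronofow*.
The plural form *zororeronofow*: final sound = /w/, a non-sibilant consonant → -es → *zororeronofowes*.

zororeronofowes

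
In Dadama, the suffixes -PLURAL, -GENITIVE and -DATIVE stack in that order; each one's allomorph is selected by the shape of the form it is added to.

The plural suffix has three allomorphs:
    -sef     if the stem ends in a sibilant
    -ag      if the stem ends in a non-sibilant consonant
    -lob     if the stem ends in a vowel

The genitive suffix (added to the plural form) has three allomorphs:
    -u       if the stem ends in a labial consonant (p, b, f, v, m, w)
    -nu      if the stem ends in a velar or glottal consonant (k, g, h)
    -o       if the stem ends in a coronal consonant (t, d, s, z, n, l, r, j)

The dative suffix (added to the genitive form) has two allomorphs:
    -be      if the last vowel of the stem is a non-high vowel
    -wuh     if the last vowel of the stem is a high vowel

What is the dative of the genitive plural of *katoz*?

katozsefuwuh

The final sound of *katoz* is /z/, which is a sibilant, so the plural suffix is -sef, giving *katozsef*.
Since the final consonant of the plural form *katozsef* is /f/ (labial), it takes -u, giving *katozsefu*.
The genitive form *katozsefu* — last vowel /u/ (a high vowel) → -wuh → *katozsefuwuh*.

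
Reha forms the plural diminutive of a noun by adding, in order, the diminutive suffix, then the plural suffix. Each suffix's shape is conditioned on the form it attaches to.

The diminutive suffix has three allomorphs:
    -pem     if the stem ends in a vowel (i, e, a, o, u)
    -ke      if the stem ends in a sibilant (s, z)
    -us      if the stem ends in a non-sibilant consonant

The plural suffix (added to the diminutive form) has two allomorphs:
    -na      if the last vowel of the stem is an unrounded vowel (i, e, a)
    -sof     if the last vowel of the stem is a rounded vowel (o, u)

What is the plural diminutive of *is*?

iskena

The final sound of *is* is /s/, which is a sibilant, so the diminutive suffix is -ke, giving *iske*.
The last vowel of the diminutive form *iske* is /e/, which is an unrounded vowel, so the plural suffix is -na, giving *iskena*.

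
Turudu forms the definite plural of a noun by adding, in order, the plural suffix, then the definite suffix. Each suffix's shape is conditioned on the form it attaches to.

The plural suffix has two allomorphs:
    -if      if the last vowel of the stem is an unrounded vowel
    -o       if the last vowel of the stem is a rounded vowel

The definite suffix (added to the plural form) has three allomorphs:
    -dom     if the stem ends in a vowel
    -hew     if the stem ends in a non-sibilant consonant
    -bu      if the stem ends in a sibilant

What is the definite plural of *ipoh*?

ipohodom

*ipoh*: last vowel = /o/, a rounded vowel → -o → *ipoho*.
Since the final sound of the plural form *ipoho* is /o/ (a vowel), it takes -dom, giving *ipohodom*.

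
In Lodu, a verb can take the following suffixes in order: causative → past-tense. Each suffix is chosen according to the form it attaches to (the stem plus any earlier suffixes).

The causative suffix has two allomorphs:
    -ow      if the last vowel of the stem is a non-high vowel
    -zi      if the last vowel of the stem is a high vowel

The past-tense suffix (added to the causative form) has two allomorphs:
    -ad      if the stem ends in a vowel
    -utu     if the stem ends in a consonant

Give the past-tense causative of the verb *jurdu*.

jurduziad

The last vowel of *jurdu* is /u/, which is a high vowel, so the causative suffix is -zi, giving *jurduzi*.
The causative form *jurduzi*: final sound = /i/, a vowel → -ad → *jurduziad*.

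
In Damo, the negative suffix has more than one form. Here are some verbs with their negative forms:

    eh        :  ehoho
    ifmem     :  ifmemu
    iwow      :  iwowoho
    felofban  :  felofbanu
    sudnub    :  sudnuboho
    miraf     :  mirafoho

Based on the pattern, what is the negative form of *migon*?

migonu

Looking at the final consonant of each stem: -u when the stem ends in a nasal (*ifmem*, *felofban*); -oho when the stem ends in a non-nasal consonant (*eh*, *iwow*, *sudnub*, *miraf*).
*migon* — final consonant /n/ (a nasal) → -u → *migonu*.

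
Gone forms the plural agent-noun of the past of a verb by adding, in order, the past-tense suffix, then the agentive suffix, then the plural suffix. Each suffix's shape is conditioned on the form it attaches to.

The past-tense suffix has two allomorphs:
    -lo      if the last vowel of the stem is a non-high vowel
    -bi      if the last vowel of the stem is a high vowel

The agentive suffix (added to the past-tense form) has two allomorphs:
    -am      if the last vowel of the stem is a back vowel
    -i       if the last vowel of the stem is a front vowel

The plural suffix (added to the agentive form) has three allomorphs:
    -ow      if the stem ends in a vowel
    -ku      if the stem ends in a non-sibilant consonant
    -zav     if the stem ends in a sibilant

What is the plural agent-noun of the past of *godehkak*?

godehkakloamku

*godehkak* — last vowel /a/ (a non-high vowel) → -lo → *godehkaklo*.
The past-tense form *godehkaklo*: last vowel = /o/, a back vowel → -am → *godehkakloam*.
The agentive form *godehkakloam*: final sound = /m/, a non-sibilant consonant → -ku → *godehkakloamku*.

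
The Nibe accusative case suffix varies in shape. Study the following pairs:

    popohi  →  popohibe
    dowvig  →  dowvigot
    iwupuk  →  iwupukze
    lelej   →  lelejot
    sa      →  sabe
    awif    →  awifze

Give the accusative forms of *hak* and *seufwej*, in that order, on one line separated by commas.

Looking at the final sound of each stem: -ze when the stem ends in a voiceless consonant (*iwupuk*, *awif*); -ot when the stem ends in a voiced consonant (*dowvig*, *lelej*); -be when the stem ends in a vowel (*popohi*, *sa*).
Since the final sound of *hak* is /k/ (a voiceless consonant), it takes -ze, giving *hakze*.
*seufwej*: final sound = /j/, a voiced consonant → -ot → *seufwejot*.

hakze, seufwejot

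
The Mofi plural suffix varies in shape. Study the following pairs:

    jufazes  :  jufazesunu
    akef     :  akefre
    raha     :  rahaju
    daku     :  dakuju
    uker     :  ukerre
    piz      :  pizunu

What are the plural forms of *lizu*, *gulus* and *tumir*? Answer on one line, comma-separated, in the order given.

The suffix is conditioned by the final sound: -unu when the stem ends in a sibilant (*jufazes*, *piz*); -re when the stem ends in a non-sibilant consonant (*akef*, *uker*); -ju when the stem ends in a vowel (*raha*, *daku*).
The final sound of *lizu* is /u/, which is a vowel, so the suffix is -ju, giving *lizuju*.
The final sound of *gulus* is /s/, which is a sibilant, so the suffix is -unu, giving *gulusunu*.
*tumir*: final sound = /r/, a non-sibilant consonant → -re → *tumirre*.

lizuju, gulusunu, tumirre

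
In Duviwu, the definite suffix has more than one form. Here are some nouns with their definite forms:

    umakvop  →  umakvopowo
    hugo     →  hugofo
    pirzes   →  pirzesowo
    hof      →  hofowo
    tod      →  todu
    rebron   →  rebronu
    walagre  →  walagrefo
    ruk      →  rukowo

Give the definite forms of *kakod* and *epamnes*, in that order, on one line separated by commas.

The pattern is voicing of the final sound: -owo when the stem ends in a voiceless consonant (*umakvop*, *pirzes*, *hof*, *ruk*); -u when the stem ends in a voiced consonant (*tod*, *rebron*); -fo when the stem ends in a vowel (*hugo*, *walagre*).
*kakod* — final sound /d/ (a voiced consonant) → -u → *kakodu*.
*epamnes*: final sound = /s/, a voiceless consonant → -owo → *epamnesowo*.

kakodu, epamnesowo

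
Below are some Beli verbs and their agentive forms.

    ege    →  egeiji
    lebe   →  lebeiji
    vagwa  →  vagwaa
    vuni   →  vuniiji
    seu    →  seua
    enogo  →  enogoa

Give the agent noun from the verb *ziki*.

The pattern is front/back vowel harmony: -iji when the last vowel of the stem is a front vowel (*ege*, *lebe*, *vuni*); -a when the last vowel of the stem is a back vowel (*vagwa*, *seu*, *enogo*).
The last vowel of *ziki* is /i/, which is a front vowel, so the suffix is -iji, giving *zikiiji*.

zikiiji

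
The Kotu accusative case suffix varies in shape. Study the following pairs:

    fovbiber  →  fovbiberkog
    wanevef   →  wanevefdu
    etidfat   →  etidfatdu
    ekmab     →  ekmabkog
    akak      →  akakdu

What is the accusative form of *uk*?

ukdu

The suffix is conditioned by the final consonant: -du when the stem ends in a voiceless consonant (*wanevef*, *etidfat*, *akak*); -kog when the stem ends in a voiced consonant (*fovbiber*, *ekmab*).
*uk*: final consonant = /k/, voiceless → -du → *ukdu*.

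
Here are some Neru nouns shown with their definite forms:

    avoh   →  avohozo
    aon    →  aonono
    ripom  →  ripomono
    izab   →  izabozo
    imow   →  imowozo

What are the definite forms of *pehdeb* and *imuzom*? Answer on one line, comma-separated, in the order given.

pehdebozo, imuzomono

Looking at the final consonant of each stem: -ono when the stem ends in a nasal (*aon*, *ripom*); -ozo when the stem ends in a non-nasal consonant (*avoh*, *izab*, *imow*).
*pehdeb* — final consonant /b/ (non-nasal) → -ozo → *pehdebozo*.
Since the final consonant of *imuzom* is /m/ (a nasal), it takes -ono, giving *imuzomono*.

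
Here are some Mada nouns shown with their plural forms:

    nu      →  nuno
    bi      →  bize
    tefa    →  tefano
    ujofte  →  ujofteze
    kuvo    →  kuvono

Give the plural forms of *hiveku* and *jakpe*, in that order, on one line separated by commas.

The suffix is conditioned by the last vowel: -ze when the last vowel of the stem is a front vowel (*bi*, *ujofte*); -no when the last vowel of the stem is a back vowel (*nu*, *tefa*, *kuvo*).
Since the last vowel of *hiveku* is /u/ (a back vowel), it takes -no, giving *hivekuno*.
The last vowel of *jakpe* is /e/, which is a front vowel, so the suffix is -ze, giving *jakpeze*.

hivekuno, jakpeze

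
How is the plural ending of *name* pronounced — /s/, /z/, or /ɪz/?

The stem *name* ends in a voiced non-sibilant sound.
The plural suffix surfaces as /ɪz/ after sibilants, /s/ after other voiceless consonants, and /z/ after other voiced sounds.
So the plural -s on *name* is pronounced /z/.

/z/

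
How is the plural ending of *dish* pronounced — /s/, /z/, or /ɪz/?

/ɪz/

The stem *dish* ends in a sibilant (/s, z, ʃ, ʒ, tʃ, dʒ/).
The plural suffix surfaces as /ɪz/ after sibilants, /s/ after other voiceless consonants, and /z/ after other voiced sounds.
So the plural -s on *dish* is pronounced /ɪz/.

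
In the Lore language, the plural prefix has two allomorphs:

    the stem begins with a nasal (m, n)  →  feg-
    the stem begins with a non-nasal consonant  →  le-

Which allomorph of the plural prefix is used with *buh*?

Since the first consonant of *buh* is /b/ (non-nasal), it takes le-.

le-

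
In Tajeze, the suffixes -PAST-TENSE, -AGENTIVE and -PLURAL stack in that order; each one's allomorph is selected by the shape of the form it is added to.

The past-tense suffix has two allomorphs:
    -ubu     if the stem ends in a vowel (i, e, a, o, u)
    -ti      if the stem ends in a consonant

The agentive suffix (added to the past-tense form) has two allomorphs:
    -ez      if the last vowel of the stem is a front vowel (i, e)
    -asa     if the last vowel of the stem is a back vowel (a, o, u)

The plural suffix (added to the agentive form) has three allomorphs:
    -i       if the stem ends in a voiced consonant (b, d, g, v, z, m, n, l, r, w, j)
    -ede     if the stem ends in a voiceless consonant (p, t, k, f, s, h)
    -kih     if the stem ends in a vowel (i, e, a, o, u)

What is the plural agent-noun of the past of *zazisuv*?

zazisuvtiezi

*zazisuv*: final sound = /v/, a consonant → -ti → *zazisuvti*.
The past-tense form *zazisuvti* — last vowel /i/ (a front vowel) → -ez → *zazisuvtiez*.
The agentive form *zazisuvtiez* — final sound /z/ (a voiced consonant) → -i → *zazisuvtiezi*.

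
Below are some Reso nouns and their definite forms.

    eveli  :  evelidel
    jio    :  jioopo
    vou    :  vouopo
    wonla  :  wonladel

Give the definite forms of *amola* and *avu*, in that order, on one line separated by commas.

amoladel, avuopo

The pattern is rounding harmony: -opo when the last vowel of the stem is a rounded vowel (*jio*, *vou*); -del when the last vowel of the stem is an unrounded vowel (*eveli*, *wonla*).
*amola* — last vowel /a/ (an unrounded vowel) → -del → *amoladel*.
The last vowel of *avu* is /u/, which is a rounded vowel, so the suffix is -opo, giving *avuopo*.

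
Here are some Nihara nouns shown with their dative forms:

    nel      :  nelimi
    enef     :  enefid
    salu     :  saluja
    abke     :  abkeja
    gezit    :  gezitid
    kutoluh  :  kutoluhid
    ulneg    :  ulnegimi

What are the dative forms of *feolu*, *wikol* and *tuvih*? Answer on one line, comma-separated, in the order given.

feoluja, wikolimi, tuvihid

The alternation tracks the final sound of the stem — -id when the stem ends in a voiceless consonant (*enef*, *gezit*, *kutoluh*); -imi when the stem ends in a voiced consonant (*nel*, *ulneg*); -ja when the stem ends in a vowel (*salu*, *abke*).
*feolu*: final sound = /u/, a vowel → -ja → *feoluja*.
*wikol*: final sound = /l/, a voiced consonant → -imi → *wikolimi*.
The final sound of *tuvih* is /h/, which is a voiceless consonant, so the suffix is -id, giving *tuvihid*.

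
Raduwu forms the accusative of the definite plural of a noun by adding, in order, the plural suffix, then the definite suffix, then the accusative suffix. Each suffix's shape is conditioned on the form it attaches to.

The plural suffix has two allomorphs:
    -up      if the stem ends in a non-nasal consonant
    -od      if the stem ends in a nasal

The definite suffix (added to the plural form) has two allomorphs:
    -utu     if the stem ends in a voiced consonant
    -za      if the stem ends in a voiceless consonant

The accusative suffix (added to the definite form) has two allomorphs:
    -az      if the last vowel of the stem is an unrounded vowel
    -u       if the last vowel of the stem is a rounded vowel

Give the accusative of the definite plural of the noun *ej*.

ejupzaaz

Since the final consonant of *ej* is /j/ (non-nasal), it takes -up, giving *ejup*.
The final consonant of the plural form *ejup* is /p/, which is voiceless, so the definite suffix is -za, giving *ejupza*.
Since the last vowel of the definite form *ejupza* is /a/ (an unrounded vowel), it takes -az, giving *ejupzaaz*.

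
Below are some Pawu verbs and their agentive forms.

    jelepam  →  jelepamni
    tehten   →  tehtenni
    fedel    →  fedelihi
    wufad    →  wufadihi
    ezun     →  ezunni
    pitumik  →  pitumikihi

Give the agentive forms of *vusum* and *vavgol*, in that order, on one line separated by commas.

vusumni, vavgolihi

Looking at the final consonant of each stem: -ni when the stem ends in a nasal (*jelepam*, *tehten*, *ezun*); -ihi when the stem ends in a non-nasal consonant (*fedel*, *wufad*, *pitumik*).
The final consonant of *vusum* is /m/, which is a nasal, so the suffix is -ni, giving *vusumni*.
*vavgol*: final consonant = /l/, non-nasal → -ihi → *vavgolihi*.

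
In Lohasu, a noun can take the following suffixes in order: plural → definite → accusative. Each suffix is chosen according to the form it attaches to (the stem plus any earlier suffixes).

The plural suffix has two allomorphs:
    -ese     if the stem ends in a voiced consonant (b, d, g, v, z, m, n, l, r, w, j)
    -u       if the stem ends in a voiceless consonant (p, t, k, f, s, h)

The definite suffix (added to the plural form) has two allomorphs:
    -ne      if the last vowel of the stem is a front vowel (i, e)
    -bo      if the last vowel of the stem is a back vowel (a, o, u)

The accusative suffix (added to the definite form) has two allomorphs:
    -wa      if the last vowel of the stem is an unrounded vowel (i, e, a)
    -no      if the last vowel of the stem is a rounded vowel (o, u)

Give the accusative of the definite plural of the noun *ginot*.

*ginot* — final consonant /t/ (voiceless) → -u → *ginotu*.
The last vowel of the plural form *ginotu* is /u/, which is a back vowel, so the definite suffix is -bo, giving *ginotubo*.
The last vowel of the definite form *ginotubo* is /o/, which is a rounded vowel, so the accusative suffix is -no, giving *ginotubono*.

ginotubono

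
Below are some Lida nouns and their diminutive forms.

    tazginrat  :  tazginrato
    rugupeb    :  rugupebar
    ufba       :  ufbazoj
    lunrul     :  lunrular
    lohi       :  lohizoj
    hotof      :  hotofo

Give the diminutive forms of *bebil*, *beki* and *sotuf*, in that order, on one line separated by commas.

The alternation tracks the final sound of the stem — -o when the stem ends in a voiceless consonant (*tazginrat*, *hotof*); -ar when the stem ends in a voiced consonant (*rugupeb*, *lunrul*); -zoj when the stem ends in a vowel (*ufba*, *lohi*).
*bebil* — final sound /l/ (a voiced consonant) → -ar → *bebilar*.
*beki* — final sound /i/ (a vowel) → -zoj → *bekizoj*.
*sotuf*: final sound = /f/, a voiceless consonant → -o → *sotufo*.

bebilar, bekizoj, sotufo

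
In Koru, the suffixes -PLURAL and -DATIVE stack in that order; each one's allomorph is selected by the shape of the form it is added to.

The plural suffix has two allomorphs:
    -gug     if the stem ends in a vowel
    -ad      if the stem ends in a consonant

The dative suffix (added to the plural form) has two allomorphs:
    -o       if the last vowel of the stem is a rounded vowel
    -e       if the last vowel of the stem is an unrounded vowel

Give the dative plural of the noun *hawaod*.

hawaodade

*hawaod*: final sound = /d/, a consonant → -ad → *hawaodad*.
Since the last vowel of the plural form *hawaodad* is /a/ (an unrounded vowel), it takes -e, giving *hawaodade*.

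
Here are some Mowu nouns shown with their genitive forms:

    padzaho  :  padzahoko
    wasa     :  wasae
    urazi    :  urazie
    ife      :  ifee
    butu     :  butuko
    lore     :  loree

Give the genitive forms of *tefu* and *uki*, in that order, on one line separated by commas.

tefuko, ukie

The alternation tracks the last vowel of the stem — -ko when the last vowel of the stem is a rounded vowel (*padzaho*, *butu*); -e when the last vowel of the stem is an unrounded vowel (*wasa*, *urazi*, *ife*, *lore*).
*tefu*: last vowel = /u/, a rounded vowel → -ko → *tefuko*.
The last vowel of *uki* is /i/, which is an unrounded vowel, so the suffix is -e, giving *ukie*.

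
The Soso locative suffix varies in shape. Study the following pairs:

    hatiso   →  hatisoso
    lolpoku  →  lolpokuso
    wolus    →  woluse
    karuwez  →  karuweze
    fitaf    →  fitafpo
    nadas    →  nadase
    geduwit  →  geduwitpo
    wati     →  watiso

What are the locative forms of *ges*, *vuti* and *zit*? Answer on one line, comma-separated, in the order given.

gese, vutiso, zitpo

Looking at the final sound of each stem: -e when the stem ends in a sibilant (*wolus*, *karuwez*, *nadas*); -po when the stem ends in a non-sibilant consonant (*fitaf*, *geduwit*); -so when the stem ends in a vowel (*hatiso*, *lolpoku*, *wati*).
Since the final sound of *ges* is /s/ (a sibilant), it takes -e, giving *gese*.
The final sound of *vuti* is /i/, which is a vowel, so the suffix is -so, giving *vutiso*.
*zit* — final sound /t/ (a non-sibilant consonant) → -po → *zitpo*.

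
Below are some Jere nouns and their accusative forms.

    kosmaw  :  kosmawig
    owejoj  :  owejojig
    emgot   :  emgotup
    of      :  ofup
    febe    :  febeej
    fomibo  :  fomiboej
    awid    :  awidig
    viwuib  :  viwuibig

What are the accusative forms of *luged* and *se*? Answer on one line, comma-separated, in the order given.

lugedig, seej

The pattern is voicing of the final sound: -up when the stem ends in a voiceless consonant (*emgot*, *of*); -ig when the stem ends in a voiced consonant (*kosmaw*, *owejoj*, *awid*, *viwuib*); -ej when the stem ends in a vowel (*febe*, *fomibo*).
Since the final sound of *luged* is /d/ (a voiced consonant), it takes -ig, giving *lugedig*.
The final sound of *se* is /e/, which is a vowel, so the suffix is -ej, giving *seej*.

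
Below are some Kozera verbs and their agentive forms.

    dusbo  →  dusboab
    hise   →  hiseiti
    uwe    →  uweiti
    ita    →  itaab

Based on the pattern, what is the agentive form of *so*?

The alternation tracks the last vowel of the stem — -iti when the last vowel of the stem is a front vowel (*hise*, *uwe*); -ab when the last vowel of the stem is a back vowel (*dusbo*, *ita*).
The last vowel of *so* is /o/, which is a back vowel, so the suffix is -ab, giving *soab*.

soab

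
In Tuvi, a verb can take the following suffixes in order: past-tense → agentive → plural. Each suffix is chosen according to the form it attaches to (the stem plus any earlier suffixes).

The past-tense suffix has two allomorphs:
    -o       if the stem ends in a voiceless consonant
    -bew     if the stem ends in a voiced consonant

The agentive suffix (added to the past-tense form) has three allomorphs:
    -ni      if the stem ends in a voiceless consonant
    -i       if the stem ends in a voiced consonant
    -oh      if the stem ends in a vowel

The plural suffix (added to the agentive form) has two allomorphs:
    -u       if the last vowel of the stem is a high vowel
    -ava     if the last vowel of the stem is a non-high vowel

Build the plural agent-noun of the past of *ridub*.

The final consonant of *ridub* is /b/, which is voiced, so the past-tense suffix is -bew, giving *ridubbew*.
The final sound of the past-tense form *ridubbew* is /w/, which is a voiced consonant, so the agentive suffix is -i, giving *ridubbewi*.
The agentive form *ridubbewi*: last vowel = /i/, a high vowel → -u → *ridubbewiu*.

ridubbewiu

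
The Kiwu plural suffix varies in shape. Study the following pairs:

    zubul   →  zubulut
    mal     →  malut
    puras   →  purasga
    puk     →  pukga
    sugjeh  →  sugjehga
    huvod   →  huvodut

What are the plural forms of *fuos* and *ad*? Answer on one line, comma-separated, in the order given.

fuosga, adut

The pattern is voicing of the final consonant: -ga when the stem ends in a voiceless consonant (*puras*, *puk*, *sugjeh*); -ut when the stem ends in a voiced consonant (*zubul*, *mal*, *huvod*).
The final consonant of *fuos* is /s/, which is voiceless, so the suffix is -ga, giving *fuosga*.
*ad*: final consonant = /d/, voiced → -ut → *adut*.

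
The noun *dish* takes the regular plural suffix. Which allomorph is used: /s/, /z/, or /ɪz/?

/ɪz/

The stem *dish* ends in a sibilant (/s, z, ʃ, ʒ, tʃ, dʒ/).
The plural suffix surfaces as /ɪz/ after sibilants, /s/ after other voiceless consonants, and /z/ after other voiced sounds.
So the plural -s on *dish* is pronounced /ɪz/.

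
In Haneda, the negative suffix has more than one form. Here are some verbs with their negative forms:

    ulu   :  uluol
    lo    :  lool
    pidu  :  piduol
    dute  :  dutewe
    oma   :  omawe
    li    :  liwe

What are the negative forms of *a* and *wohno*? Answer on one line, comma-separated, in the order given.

awe, wohnool

The alternation tracks the last vowel of the stem — -ol when the last vowel of the stem is a rounded vowel (*ulu*, *lo*, *pidu*); -we when the last vowel of the stem is an unrounded vowel (*dute*, *oma*, *li*).
Since the last vowel of *a* is /a/ (an unrounded vowel), it takes -we, giving *awe*.
Since the last vowel of *wohno* is /o/ (a rounded vowel), it takes -ol, giving *wohnool*.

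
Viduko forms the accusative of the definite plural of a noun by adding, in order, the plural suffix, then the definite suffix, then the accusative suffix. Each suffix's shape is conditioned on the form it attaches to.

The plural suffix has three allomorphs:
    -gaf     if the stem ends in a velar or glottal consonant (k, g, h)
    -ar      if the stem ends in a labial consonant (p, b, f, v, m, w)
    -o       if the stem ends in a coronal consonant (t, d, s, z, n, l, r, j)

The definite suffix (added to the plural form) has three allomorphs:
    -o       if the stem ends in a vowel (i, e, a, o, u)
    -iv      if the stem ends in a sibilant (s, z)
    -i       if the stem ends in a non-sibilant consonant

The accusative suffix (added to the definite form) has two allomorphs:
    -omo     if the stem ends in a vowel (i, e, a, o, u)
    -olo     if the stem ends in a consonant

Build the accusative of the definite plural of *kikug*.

kikuggafiomo

The final consonant of *kikug* is /g/, which is velar/glottal, so the plural suffix is -gaf, giving *kikuggaf*.
The final sound of the plural form *kikuggaf* is /f/, which is a non-sibilant consonant, so the definite suffix is -i, giving *kikuggafi*.
The definite form *kikuggafi* — final sound /i/ (a vowel) → -omo → *kikuggafiomo*.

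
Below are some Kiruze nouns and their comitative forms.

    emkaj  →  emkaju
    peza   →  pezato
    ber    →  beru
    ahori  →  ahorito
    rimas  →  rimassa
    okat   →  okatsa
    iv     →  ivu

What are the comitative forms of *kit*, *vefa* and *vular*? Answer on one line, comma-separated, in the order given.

kitsa, vefato, vularu

The suffix is conditioned by the final sound: -sa when the stem ends in a voiceless consonant (*rimas*, *okat*); -u when the stem ends in a voiced consonant (*emkaj*, *ber*, *iv*); -to when the stem ends in a vowel (*peza*, *ahori*).
*kit* — final sound /t/ (a voiceless consonant) → -sa → *kitsa*.
*vefa* — final sound /a/ (a vowel) → -to → *vefato*.
Since the final sound of *vular* is /r/ (a voiced consonant), it takes -u, giving *vularu*.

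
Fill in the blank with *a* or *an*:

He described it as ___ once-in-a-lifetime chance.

The indefinite article is chosen by the initial *sound* of the following word, not its spelling.
*once-in-a-lifetime* begins with the sound /wʌ/ (*once* pronounced with initial /w/) — a consonant sound.
So the article is *a*: He described it as a once-in-a-lifetime chance.

a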